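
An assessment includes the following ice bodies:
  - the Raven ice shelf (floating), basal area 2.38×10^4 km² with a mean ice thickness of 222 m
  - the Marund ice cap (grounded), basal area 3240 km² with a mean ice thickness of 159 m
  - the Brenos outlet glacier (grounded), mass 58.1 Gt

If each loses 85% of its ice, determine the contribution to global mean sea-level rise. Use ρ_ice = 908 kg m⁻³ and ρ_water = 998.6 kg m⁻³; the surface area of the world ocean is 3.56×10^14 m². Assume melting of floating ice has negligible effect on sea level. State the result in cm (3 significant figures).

≈ 0.126 cm

The Raven ice shelf is floating and already displaces its own weight of water, so its melt adds essentially nothing to sea level.
Marund: ice volume = 3240 km² × 159 m = 515.2 km³; 0.85 × 515.2 × (908/998.6) = 398.2 km³ of water.
Brenos: 0.85 × 58.1 Gt = 4.938×10^13 kg; dividing by ρ_w = 998.6 kg m⁻³ gives 4.945×10^10 m³ of water.
Total added water ≈ 4.476×10^11 m³ over 3.56×10^14 m² → Δh = 1.26×10^-3 m = 0.126 cm.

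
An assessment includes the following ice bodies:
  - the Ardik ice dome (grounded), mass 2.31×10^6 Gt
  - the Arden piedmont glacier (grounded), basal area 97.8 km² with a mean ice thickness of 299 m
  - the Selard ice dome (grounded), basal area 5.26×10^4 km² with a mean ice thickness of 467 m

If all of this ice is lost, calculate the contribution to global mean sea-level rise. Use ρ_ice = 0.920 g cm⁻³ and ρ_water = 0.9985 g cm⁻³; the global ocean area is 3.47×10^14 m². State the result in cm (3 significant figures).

Ardik: 2.31×10^6 Gt = 2.310×10^18 kg; dividing by ρ_w = 0.9985 g cm⁻³ = 998.5 kg m⁻³ gives 2.313×10^15 m³ of water.
Arden: ice volume = 97.8 km² × 299 m = 29.24 km³; 29.24 × (920/998.5) = 26.94 km³ of water.
Selard: ice volume = 5.26×10^4 km² × 467 m = 2.456×10^4 km³; 2.456×10^4 × (920/998.5) = 2.263×10^4 km³ of water.
Total added water ≈ 2.336×10^15 m³ over 3.47×10^14 m² → Δh = 6.73 m = 673 cm.

≈ 673 cm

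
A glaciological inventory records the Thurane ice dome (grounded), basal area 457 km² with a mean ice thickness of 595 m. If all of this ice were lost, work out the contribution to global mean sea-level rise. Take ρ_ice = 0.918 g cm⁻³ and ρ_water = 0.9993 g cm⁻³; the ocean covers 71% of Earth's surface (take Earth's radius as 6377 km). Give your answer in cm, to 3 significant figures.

≈ 0.0688 cm

Thurane: ice volume = 457 km² × 595 m = 271.9 km³; 271.9 × (918/999.3) = 249.8 km³ of water.
Spread over 3.63×10^14 m² of ocean, Δh = 2.498×10^11 / 3.63×10^14 = 6.88×10^-4 m = 0.0688 cm.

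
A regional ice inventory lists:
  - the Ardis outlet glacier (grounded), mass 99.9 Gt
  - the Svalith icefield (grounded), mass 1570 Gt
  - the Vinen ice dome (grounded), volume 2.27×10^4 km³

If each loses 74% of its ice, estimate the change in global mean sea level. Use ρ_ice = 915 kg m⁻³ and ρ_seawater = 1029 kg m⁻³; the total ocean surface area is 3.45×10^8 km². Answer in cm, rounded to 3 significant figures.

≈ 4.68 cm

Ardis: 0.74 × 99.9 Gt = 7.393×10^13 kg; dividing by ρ_w = 1029 kg m⁻³ gives 7.184×10^10 m³ of water.
Svalith: 0.74 × 1570 Gt = 1.162×10^15 kg; dividing by ρ_w = 1029 kg m⁻³ gives 1.129×10^12 m³ of water.
Vinen: 0.74 × 2.27×10^4 km³ × (915/1029) = 1.494×10^4 km³ of water.
Total added water ≈ 1.614×10^13 m³ over 3.45×10^14 m² → Δh = 0.0468 m = 4.68 cm.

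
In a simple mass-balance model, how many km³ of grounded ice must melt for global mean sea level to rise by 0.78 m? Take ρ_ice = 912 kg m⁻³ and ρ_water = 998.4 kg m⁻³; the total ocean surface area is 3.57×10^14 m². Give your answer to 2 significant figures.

Required water volume = Δh × A = 0.78 m × 3.57×10^14 m² = 2.785×10^14 m³ = 2.785×10^5 km³.
Ice volume = water volume × ρ_w/ρ_ice = 2.785×10^5 × 998.4/912 = 3.0×10^5 km³.

≈ 3.0×10^5 km³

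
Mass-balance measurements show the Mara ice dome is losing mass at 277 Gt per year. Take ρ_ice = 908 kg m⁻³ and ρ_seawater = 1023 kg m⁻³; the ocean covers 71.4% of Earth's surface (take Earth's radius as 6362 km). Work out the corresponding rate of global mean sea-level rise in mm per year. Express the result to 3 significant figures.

ρ_w = 1023 kg m⁻³. Annual water volume added = 277 Gt / ρ_w = 2.770×10^14 kg / 1023 kg m⁻³ = 2.708×10^11 m³.
Δh per year = 2.708×10^11 / 3.63×10^14 = 7.46×10^-4 m = 0.746 mm.

≈ 0.746 mm/yr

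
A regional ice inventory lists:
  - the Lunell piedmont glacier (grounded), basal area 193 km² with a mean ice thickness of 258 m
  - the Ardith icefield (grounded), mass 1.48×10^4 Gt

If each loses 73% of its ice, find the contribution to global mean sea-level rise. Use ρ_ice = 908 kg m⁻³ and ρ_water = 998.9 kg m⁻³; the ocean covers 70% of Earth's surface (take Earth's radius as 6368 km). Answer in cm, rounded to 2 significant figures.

≈ 3.0 cm

Lunell: ice volume = 193 km² × 258 m = 49.79 km³; 0.73 × 49.79 × (908/998.9) = 33.04 km³ of water.
Ardith: 0.73 × 1.48×10^4 Gt = 1.080×10^16 kg; dividing by ρ_w = 998.9 kg m⁻³ gives 1.082×10^13 m³ of water.
Total added water ≈ 1.085×10^13 m³ over 3.57×10^14 m² → Δh = 0.0304 m = 3.0 cm.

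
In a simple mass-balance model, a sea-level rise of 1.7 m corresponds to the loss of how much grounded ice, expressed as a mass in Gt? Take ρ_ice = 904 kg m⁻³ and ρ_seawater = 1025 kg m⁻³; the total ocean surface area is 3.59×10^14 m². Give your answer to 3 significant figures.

≈ 6.26×10^5 Gt

Required water volume = Δh × A = 1.7 m × 3.59×10^14 m² = 6.103×10^14 m³.
ρ_w = 1025 kg m⁻³, so the mass of water = 6.103×10^14 m³ × 1025 kg m⁻³ = 6.256×10^17 kg = 6.26×10^5 Gt (and the same mass of ice, by conservation).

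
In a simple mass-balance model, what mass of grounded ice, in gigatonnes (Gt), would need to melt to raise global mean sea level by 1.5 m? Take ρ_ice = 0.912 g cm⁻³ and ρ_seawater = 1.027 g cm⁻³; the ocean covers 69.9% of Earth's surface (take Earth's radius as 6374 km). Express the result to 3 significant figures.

Required water volume = Δh × A = 1.5 m × 3.57×10^14 m² = 5.353×10^14 m³.
ρ_w = 1.027 g cm⁻³ = 1027 kg m⁻³, so the mass of water = 5.353×10^14 m³ × 1027 kg m⁻³ = 5.498×10^17 kg = 5.50×10^5 Gt (and the same mass of ice, by conservation).

≈ 5.50×10^5 Gt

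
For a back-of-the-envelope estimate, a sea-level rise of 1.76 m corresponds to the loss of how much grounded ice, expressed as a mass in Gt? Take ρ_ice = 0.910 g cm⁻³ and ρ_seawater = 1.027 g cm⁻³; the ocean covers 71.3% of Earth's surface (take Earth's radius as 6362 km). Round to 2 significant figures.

Required water volume = Δh × A = 1.76 m × 3.63×10^14 m² = 6.383×10^14 m³.
ρ_w = 1.027 g cm⁻³ = 1027 kg m⁻³, so the mass of water = 6.383×10^14 m³ × 1027 kg m⁻³ = 6.555×10^17 kg = 6.6×10^5 Gt (and the same mass of ice, by conservation).

≈ 6.6×10^5 Gt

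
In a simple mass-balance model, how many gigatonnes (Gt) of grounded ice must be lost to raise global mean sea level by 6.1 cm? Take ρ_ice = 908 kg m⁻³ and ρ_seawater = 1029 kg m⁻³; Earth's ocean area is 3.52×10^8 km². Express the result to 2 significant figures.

Required water volume = Δh × A = 0.061 m × 3.52×10^14 m² = 2.147×10^13 m³.
ρ_w = 1029 kg m⁻³, so the mass of water = 2.147×10^13 m³ × 1029 kg m⁻³ = 2.209×10^16 kg = 2.2×10^4 Gt (and the same mass of ice, by conservation).

≈ 2.2×10^4 Gt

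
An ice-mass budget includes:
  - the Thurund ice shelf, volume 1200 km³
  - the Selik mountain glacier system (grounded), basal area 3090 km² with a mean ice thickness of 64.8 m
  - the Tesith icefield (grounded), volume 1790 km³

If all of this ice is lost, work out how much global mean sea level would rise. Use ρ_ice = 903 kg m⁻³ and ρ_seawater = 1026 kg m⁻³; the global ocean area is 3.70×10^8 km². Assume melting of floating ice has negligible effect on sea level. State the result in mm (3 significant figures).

≈ 4.73 mm

The Thurund ice shelf is floating and already displaces its own weight of water, so its melt adds essentially nothing to sea level.
Selik: ice volume = 3090 km² × 64.8 m = 200.2 km³; 200.2 × (903/1026) = 176.2 km³ of water.
Tesith: 1790 km³ × (903/1026) = 1575 km³ of water.
Total added water ≈ 1.752×10^12 m³ over 3.70×10^14 m² → Δh = 4.73×10^-3 m = 4.73 mm.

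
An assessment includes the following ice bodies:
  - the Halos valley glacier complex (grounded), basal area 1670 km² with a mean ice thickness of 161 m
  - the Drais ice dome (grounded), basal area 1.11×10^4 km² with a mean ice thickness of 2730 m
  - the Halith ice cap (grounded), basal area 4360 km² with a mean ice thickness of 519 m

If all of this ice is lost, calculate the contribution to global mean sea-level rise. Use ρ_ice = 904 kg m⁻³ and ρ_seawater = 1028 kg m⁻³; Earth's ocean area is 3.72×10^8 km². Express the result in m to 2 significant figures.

Halos: ice volume = 1670 km² × 161 m = 268.9 km³; 268.9 × (904/1028) = 236.4 km³ of water.
Drais: ice volume = 1.11×10^4 km² × 2730 m = 3.030×10^4 km³; 3.030×10^4 × (904/1028) = 2.665×10^4 km³ of water.
Halith: ice volume = 4360 km² × 519 m = 2263 km³; 2263 × (904/1028) = 1990 km³ of water.
Total added water ≈ 2.887×10^13 m³ over 3.72×10^14 m² → Δh = 0.0776 m.

≈ 0.078 m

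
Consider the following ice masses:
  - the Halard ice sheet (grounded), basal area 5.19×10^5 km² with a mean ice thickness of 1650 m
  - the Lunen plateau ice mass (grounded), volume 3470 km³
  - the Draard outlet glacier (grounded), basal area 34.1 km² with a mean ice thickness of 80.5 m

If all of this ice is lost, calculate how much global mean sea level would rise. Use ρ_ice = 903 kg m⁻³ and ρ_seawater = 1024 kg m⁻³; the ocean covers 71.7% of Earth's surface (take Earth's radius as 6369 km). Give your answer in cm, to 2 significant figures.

Halard: ice volume = 5.19×10^5 km² × 1650 m = 8.564×10^5 km³; 8.564×10^5 × (903/1024) = 7.552×10^5 km³ of water.
Lunen: 3470 km³ × (903/1024) = 3060 km³ of water.
Draard: ice volume = 34.1 km² × 80.5 m = 2.745 km³; 2.745 × (903/1024) = 2.421 km³ of water.
Total added water ≈ 7.582×10^14 m³ over 3.65×10^14 m² → Δh = 2.07 m = 210 cm.

≈ 210 cm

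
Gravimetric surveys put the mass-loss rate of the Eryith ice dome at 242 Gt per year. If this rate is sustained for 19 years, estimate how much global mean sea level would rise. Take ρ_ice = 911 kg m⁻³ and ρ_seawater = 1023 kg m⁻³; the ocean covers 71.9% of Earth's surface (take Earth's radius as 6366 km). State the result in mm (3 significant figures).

≈ 12.3 mm

Total mass lost = 242 Gt/yr × 19 yr = 4598 Gt = 4.598×10^15 kg.
ρ_w = 1023 kg m⁻³, so water volume = 4.598×10^15 / 1023 = 4.495×10^12 m³.
Δh = 4.495×10^12 / 3.66×10^14 = 0.0123 m = 12.3 mm.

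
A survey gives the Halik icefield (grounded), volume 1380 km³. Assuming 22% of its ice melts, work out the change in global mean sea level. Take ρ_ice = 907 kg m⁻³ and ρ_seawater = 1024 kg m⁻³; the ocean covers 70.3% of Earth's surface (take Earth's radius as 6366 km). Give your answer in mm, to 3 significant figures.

Halik: 0.22 × 1380 km³ × (907/1024) = 268.9 km³ of water.
Spread over 3.58×10^14 m² of ocean, Δh = 2.689×10^11 / 3.58×10^14 = 7.51×10^-4 m = 0.751 mm.

≈ 0.751 mm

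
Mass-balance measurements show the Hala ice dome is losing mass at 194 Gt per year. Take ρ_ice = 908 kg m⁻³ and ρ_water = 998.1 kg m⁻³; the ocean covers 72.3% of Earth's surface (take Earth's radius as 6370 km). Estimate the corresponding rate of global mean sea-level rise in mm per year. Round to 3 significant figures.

≈ 0.527 mm/yr

ρ_w = 998.1 kg m⁻³. Annual water volume added = 194 Gt / ρ_w = 1.940×10^14 kg / 998.1 kg m⁻³ = 1.944×10^11 m³.
Δh per year = 1.944×10^11 / 3.69×10^14 = 5.27×10^-4 m = 0.527 mm.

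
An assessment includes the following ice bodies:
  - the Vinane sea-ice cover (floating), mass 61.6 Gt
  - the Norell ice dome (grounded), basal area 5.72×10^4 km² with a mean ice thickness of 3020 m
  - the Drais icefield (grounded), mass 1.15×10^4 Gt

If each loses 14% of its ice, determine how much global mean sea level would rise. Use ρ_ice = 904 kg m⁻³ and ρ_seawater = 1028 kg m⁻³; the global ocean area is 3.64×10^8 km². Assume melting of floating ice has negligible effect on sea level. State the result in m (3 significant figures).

The Vinane sea-ice cover is floating and already displaces its own weight of water, so its melt adds essentially nothing to sea level.
Norell: ice volume = 5.72×10^4 km² × 3020 m = 1.727×10^5 km³; 0.14 × 1.727×10^5 × (904/1028) = 2.127×10^4 km³ of water.
Drais: 0.14 × 1.15×10^4 Gt = 1.610×10^15 kg; dividing by ρ_w = 1028 kg m⁻³ gives 1.566×10^12 m³ of water.
Total added water ≈ 2.283×10^13 m³ over 3.64×10^14 m² → Δh = 0.0627 m.

≈ 0.0627 m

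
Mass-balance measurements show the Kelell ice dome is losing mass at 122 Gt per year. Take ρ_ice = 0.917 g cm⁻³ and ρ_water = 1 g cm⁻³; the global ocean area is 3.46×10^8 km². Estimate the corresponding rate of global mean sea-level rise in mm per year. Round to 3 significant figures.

ρ_w = 1 g cm⁻³ = 1000 kg m⁻³. Annual water volume added = 122 Gt / ρ_w = 1.220×10^14 kg / 1000 kg m⁻³ = 1.220×10^11 m³.
Δh per year = 1.220×10^11 / 3.46×10^14 = 3.53×10^-4 m = 0.353 mm.

≈ 0.353 mm/yr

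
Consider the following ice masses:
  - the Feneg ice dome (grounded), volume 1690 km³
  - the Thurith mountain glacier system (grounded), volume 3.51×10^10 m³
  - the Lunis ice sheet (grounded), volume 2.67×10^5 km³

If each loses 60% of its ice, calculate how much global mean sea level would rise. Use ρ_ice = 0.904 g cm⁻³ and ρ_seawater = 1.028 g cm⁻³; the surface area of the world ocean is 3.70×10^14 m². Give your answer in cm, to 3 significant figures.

≈ 38.3 cm

Feneg: 0.6 × 1690 km³ × (904/1028) = 891.7 km³ of water.
Thurith: 0.6 × 3.51×10^10 m³ × (904/1028) = 1.852×10^10 m³ of water.
Lunis: 0.6 × 2.67×10^5 km³ × (904/1028) = 1.409×10^5 km³ of water.
Total added water ≈ 1.418×10^14 m³ over 3.70×10^14 m² → Δh = 0.383 m = 38.3 cm.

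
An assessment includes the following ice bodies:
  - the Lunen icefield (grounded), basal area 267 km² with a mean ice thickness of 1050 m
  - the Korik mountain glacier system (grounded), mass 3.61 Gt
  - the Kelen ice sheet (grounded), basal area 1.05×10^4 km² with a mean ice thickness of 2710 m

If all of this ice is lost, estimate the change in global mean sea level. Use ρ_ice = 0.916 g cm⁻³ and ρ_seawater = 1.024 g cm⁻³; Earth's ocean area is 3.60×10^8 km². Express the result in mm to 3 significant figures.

≈ 71.4 mm

Lunen: ice volume = 267 km² × 1050 m = 280.4 km³; 280.4 × (916/1024) = 250.8 km³ of water.
Korik: 3.61 Gt = 3.610×10^12 kg; dividing by ρ_w = 1.024 g cm⁻³ = 1024 kg m⁻³ gives 3.525×10^9 m³ of water.
Kelen: ice volume = 1.05×10^4 km² × 2710 m = 2.846×10^4 km³; 2.846×10^4 × (916/1024) = 2.545×10^4 km³ of water.
Total added water ≈ 2.571×10^13 m³ over 3.60×10^14 m² → Δh = 0.0714 m = 71.4 mm.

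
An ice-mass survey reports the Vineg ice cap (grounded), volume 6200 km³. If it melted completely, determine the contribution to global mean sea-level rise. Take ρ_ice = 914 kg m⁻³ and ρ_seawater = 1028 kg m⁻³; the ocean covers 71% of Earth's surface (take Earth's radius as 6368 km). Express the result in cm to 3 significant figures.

≈ 1.52 cm

Vineg: 6200 km³ × (914/1028) = 5512 km³ of water.
Spread over 3.62×10^14 m² of ocean, Δh = 5.512×10^12 / 3.62×10^14 = 0.0152 m = 1.52 cm.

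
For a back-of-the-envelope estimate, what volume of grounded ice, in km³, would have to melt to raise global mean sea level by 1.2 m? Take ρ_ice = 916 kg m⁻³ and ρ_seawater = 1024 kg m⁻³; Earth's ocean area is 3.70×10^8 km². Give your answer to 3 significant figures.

Required water volume = Δh × A = 1.2 m × 3.70×10^14 m² = 4.440×10^14 m³ = 4.440×10^5 km³.
Ice volume = water volume × ρ_w/ρ_ice = 4.440×10^5 × 1024/916 = 4.96×10^5 km³.

≈ 4.96×10^5 km³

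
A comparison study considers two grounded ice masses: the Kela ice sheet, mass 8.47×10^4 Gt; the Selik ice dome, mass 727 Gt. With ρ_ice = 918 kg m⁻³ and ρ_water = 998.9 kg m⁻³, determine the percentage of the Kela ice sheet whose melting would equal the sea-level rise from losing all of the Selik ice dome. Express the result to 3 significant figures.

≈ 0.858 %

Equal sea-level rise means equal mass of meltwater, i.e. equal mass of ice lost.
Ice mass of Selik: 7.270×10^14 kg; ice mass of Kela: 8.470×10^16 kg.
Fraction required = 7.270×10^14 / 8.470×10^16 = 8.58×10^-3 → 0.858 %.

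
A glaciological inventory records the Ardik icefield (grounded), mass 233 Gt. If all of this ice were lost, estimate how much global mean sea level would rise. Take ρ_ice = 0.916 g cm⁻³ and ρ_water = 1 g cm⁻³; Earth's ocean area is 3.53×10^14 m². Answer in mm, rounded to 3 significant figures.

Ardik: 233 Gt = 2.330×10^14 kg; dividing by ρ_w = 1 g cm⁻³ = 1000 kg m⁻³ gives 2.330×10^11 m³ of water.
Spread over 3.53×10^14 m² of ocean, Δh = 2.330×10^11 / 3.53×10^14 = 6.60×10^-4 m = 0.660 mm.

≈ 0.660 mm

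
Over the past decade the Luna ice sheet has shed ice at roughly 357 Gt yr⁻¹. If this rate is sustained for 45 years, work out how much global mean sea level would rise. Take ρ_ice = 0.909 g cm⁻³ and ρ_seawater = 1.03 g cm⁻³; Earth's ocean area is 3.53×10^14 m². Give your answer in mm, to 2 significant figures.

Total mass lost = 357 Gt/yr × 45 yr = 1.606×10^4 Gt = 1.606×10^16 kg.
ρ_w = 1.03 g cm⁻³ = 1030 kg m⁻³, so water volume = 1.606×10^16 / 1030 = 1.560×10^13 m³.
Δh = 1.560×10^13 / 3.53×10^14 = 0.0442 m = 44 mm.

≈ 44 mm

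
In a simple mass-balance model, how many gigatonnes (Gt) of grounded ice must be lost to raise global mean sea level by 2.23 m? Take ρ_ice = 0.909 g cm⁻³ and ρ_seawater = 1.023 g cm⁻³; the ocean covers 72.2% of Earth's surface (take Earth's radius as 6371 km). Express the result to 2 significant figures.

Required water volume = Δh × A = 2.23 m × 3.68×10^14 m² = 8.212×10^14 m³.
ρ_w = 1.023 g cm⁻³ = 1023 kg m⁻³, so the mass of water = 8.212×10^14 m³ × 1023 kg m⁻³ = 8.401×10^17 kg = 8.4×10^5 Gt (and the same mass of ice, by conservation).

≈ 8.4×10^5 Gt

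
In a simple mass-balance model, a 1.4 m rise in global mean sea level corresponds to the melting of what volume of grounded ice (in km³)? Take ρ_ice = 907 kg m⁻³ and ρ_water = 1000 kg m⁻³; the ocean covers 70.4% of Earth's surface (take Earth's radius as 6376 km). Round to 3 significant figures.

Required water volume = Δh × A = 1.4 m × 3.60×10^14 m² = 5.035×10^14 m³ = 5.035×10^5 km³.
Ice volume = water volume × ρ_w/ρ_ice = 5.035×10^5 × 1000/907 = 5.55×10^5 km³.

≈ 5.55×10^5 km³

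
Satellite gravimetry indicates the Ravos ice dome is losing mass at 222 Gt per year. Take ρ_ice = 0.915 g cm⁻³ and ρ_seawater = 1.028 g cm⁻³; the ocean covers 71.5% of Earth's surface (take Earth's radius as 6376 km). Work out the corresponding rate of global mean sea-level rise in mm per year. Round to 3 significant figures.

ρ_w = 1.028 g cm⁻³ = 1028 kg m⁻³. Annual water volume added = 222 Gt / ρ_w = 2.220×10^14 kg / 1028 kg m⁻³ = 2.160×10^11 m³.
Δh per year = 2.160×10^11 / 3.65×10^14 = 5.91×10^-4 m = 0.591 mm.

≈ 0.591 mm/yr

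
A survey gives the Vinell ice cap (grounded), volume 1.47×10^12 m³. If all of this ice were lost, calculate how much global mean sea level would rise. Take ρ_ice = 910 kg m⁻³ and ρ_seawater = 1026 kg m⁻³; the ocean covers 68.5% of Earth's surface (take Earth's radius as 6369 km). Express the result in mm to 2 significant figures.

≈ 3.7 mm

Vinell: 1.47×10^12 m³ × (910/1026) = 1.304×10^12 m³ of water.
Spread over 3.49×10^14 m² of ocean, Δh = 1.304×10^12 / 3.49×10^14 = 3.73×10^-3 m = 3.7 mm.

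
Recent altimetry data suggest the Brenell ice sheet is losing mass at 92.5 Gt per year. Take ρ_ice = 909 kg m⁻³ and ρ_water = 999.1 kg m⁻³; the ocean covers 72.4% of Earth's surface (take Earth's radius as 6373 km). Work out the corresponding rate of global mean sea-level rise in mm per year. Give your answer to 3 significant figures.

ρ_w = 999.1 kg m⁻³. Annual water volume added = 92.5 Gt / ρ_w = 9.250×10^13 kg / 999.1 kg m⁻³ = 9.258×10^10 m³.
Δh per year = 9.258×10^10 / 3.70×10^14 = 2.51×10^-4 m = 0.251 mm.

≈ 0.251 mm/yr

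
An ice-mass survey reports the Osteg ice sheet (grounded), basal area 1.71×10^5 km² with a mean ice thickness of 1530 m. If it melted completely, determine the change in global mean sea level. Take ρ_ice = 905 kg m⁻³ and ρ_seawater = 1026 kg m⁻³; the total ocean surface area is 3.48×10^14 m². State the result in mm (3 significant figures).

Osteg: ice volume = 1.71×10^5 km² × 1530 m = 2.616×10^5 km³; 2.616×10^5 × (905/1026) = 2.308×10^5 km³ of water.
Spread over 3.48×10^14 m² of ocean, Δh = 2.308×10^14 / 3.48×10^14 = 0.663 m = 663 mm.

≈ 663 mm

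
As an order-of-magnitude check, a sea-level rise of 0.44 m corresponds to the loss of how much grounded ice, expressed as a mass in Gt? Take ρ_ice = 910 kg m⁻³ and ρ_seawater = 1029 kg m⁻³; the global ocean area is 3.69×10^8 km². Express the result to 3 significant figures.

Required water volume = Δh × A = 0.44 m × 3.69×10^14 m² = 1.624×10^14 m³.
ρ_w = 1029 kg m⁻³, so the mass of water = 1.624×10^14 m³ × 1029 kg m⁻³ = 1.671×10^17 kg = 1.67×10^5 Gt (and the same mass of ice, by conservation).

≈ 1.67×10^5 Gt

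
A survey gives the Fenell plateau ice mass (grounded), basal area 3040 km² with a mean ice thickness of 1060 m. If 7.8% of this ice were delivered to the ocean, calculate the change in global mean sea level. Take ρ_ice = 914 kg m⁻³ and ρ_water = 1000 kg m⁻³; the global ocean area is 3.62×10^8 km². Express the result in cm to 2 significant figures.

Fenell: ice volume = 3040 km² × 1060 m = 3222 km³; 0.078 × 3222 × (914/1000) = 229.7 km³ of water.
Spread over 3.62×10^14 m² of ocean, Δh = 2.297×10^11 / 3.62×10^14 = 6.35×10^-4 m = 0.063 cm.

≈ 0.063 cm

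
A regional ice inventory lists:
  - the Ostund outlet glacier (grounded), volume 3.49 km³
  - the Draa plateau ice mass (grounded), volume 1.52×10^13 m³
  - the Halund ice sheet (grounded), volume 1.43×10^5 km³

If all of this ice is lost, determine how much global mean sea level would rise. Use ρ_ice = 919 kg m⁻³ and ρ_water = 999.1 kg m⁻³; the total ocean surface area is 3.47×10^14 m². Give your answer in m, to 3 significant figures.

≈ 0.419 m

Ostund: 3.49 km³ × (919/999.1) = 3.210 km³ of water.
Draa: 1.52×10^13 m³ × (919/999.1) = 1.398×10^13 m³ of water.
Halund: 1.43×10^5 km³ × (919/999.1) = 1.315×10^5 km³ of water.
Total added water ≈ 1.455×10^14 m³ over 3.47×10^14 m² → Δh = 0.419 m.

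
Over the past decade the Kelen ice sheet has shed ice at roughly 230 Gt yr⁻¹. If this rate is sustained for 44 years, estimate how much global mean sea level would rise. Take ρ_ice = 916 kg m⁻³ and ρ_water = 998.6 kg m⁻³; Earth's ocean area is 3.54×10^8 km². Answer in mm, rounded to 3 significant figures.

Total mass lost = 230 Gt/yr × 44 yr = 1.012×10^4 Gt = 1.012×10^16 kg.
ρ_w = 998.6 kg m⁻³, so water volume = 1.012×10^16 / 998.6 = 1.013×10^13 m³.
Δh = 1.013×10^13 / 3.54×10^14 = 0.0286 m = 28.6 mm.

≈ 28.6 mm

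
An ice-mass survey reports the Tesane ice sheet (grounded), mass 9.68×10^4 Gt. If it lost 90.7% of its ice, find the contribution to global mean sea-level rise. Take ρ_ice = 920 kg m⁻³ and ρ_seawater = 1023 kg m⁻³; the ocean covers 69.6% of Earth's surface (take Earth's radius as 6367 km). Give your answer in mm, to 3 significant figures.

≈ 242 mm

Tesane: 0.907 × 9.68×10^4 Gt = 8.780×10^16 kg; dividing by ρ_w = 1023 kg m⁻³ gives 8.582×10^13 m³ of water.
Spread over 3.55×10^14 m² of ocean, Δh = 8.582×10^13 / 3.55×10^14 = 0.242 m = 242 mm.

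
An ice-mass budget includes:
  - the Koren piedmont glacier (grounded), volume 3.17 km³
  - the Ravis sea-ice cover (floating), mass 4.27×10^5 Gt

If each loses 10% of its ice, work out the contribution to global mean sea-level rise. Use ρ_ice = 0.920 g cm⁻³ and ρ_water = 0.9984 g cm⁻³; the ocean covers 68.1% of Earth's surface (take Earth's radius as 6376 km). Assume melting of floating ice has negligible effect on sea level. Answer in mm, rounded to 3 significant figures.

≈ 8.40×10^-4 mm

Koren: 0.1 × 3.17 km³ × (920/998.4) = 0.2921 km³ of water.
The Ravis sea-ice cover is floating and already displaces its own weight of water, so its melt adds essentially nothing to sea level.
Total added water ≈ 2.921×10^8 m³ over 3.48×10^14 m² → Δh = 8.40×10^-7 m = 8.40×10^-4 mm.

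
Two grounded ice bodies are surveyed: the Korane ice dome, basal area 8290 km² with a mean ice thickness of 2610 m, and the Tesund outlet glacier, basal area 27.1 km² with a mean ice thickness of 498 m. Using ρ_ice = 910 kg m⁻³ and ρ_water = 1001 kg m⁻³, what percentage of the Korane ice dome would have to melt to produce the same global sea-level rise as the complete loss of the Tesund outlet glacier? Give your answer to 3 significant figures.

Equal sea-level rise means equal mass of meltwater, i.e. equal mass of ice lost.
Ice mass of Tesund: 1.228×10^13 kg; ice mass of Korane: 1.969×10^16 kg.
Fraction required = 1.228×10^13 / 1.969×10^16 = 6.24×10^-4 → 0.0624 %.

≈ 0.0624 %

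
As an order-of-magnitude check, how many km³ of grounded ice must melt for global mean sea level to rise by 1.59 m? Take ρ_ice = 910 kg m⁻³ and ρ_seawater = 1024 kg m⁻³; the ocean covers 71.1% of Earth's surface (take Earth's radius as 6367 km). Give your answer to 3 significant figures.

≈ 6.48×10^5 km³

Required water volume = Δh × A = 1.59 m × 3.62×10^14 m² = 5.759×10^14 m³ = 5.759×10^5 km³.
Ice volume = water volume × ρ_w/ρ_ice = 5.759×10^5 × 1024/910 = 6.48×10^5 km³.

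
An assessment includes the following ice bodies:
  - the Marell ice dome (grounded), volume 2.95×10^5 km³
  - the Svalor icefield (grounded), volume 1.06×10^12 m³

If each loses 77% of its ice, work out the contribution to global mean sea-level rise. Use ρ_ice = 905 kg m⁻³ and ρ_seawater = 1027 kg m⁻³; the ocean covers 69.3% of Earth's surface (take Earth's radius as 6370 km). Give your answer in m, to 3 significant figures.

≈ 0.568 m

Marell: 0.77 × 2.95×10^5 km³ × (905/1027) = 2.002×10^5 km³ of water.
Svalor: 0.77 × 1.06×10^12 m³ × (905/1027) = 7.192×10^11 m³ of water.
Total added water ≈ 2.009×10^14 m³ over 3.53×10^14 m² → Δh = 0.568 m.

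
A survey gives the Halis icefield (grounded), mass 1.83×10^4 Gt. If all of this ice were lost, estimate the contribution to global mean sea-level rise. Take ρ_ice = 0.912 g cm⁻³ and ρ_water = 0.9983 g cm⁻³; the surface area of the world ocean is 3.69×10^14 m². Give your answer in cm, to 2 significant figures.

≈ 5.0 cm

Halis: 1.83×10^4 Gt = 1.830×10^16 kg; dividing by ρ_w = 0.9983 g cm⁻³ = 998.3 kg m⁻³ gives 1.833×10^13 m³ of water.
Spread over 3.69×10^14 m² of ocean, Δh = 1.833×10^13 / 3.69×10^14 = 0.0497 m = 5.0 cm.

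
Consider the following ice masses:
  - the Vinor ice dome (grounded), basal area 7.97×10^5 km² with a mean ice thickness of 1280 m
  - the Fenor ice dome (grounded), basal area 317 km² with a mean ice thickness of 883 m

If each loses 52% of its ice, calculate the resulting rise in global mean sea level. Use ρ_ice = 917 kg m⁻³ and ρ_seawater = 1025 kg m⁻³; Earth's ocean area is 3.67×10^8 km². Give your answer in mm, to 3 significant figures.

≈ 1290 mm

Vinor: ice volume = 7.97×10^5 km² × 1280 m = 1.020×10^6 km³; 0.52 × 1.020×10^6 × (917/1025) = 4.746×10^5 km³ of water.
Fenor: ice volume = 317 km² × 883 m = 279.9 km³; 0.52 × 279.9 × (917/1025) = 130.2 km³ of water.
Total added water ≈ 4.747×10^14 m³ over 3.67×10^14 m² → Δh = 1.29 m = 1290 mm.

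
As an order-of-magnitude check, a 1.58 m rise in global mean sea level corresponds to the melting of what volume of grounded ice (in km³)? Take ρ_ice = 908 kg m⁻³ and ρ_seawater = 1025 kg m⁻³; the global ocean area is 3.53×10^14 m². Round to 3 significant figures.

Required water volume = Δh × A = 1.58 m × 3.53×10^14 m² = 5.577×10^14 m³ = 5.577×10^5 km³.
Ice volume = water volume × ρ_w/ρ_ice = 5.577×10^5 × 1025/908 = 6.30×10^5 km³.

≈ 6.30×10^5 km³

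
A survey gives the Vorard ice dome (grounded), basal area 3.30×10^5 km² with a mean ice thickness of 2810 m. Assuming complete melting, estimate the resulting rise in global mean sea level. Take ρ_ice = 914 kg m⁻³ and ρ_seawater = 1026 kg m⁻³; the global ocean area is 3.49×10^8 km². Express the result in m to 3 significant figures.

≈ 2.37 m

Vorard: ice volume = 3.30×10^5 km² × 2810 m = 9.273×10^5 km³; 9.273×10^5 × (914/1026) = 8.261×10^5 km³ of water.
Spread over 3.49×10^14 m² of ocean, Δh = 8.261×10^14 / 3.49×10^14 = 2.37 m.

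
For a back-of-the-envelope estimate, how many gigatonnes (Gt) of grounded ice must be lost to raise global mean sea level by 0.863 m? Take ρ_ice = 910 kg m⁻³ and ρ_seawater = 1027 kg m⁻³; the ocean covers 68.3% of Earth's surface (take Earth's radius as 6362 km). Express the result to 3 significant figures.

Required water volume = Δh × A = 0.863 m × 3.47×10^14 m² = 2.998×10^14 m³.
ρ_w = 1027 kg m⁻³, so the mass of water = 2.998×10^14 m³ × 1027 kg m⁻³ = 3.079×10^17 kg = 3.08×10^5 Gt (and the same mass of ice, by conservation).

≈ 3.08×10^5 Gt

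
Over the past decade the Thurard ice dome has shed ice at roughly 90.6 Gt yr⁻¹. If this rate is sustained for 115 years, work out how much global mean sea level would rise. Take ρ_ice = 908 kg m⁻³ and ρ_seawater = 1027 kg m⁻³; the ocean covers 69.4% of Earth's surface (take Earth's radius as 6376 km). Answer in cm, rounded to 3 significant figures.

Total mass lost = 90.6 Gt/yr × 115 yr = 1.042×10^4 Gt = 1.042×10^16 kg.
ρ_w = 1027 kg m⁻³, so water volume = 1.042×10^16 / 1027 = 1.015×10^13 m³.
Δh = 1.015×10^13 / 3.55×10^14 = 0.0286 m = 2.86 cm.

≈ 2.86 cm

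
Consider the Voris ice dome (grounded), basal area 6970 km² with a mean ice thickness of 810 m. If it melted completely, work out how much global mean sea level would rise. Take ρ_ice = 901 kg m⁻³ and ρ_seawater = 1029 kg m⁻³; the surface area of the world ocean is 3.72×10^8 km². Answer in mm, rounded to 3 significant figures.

Voris: ice volume = 6970 km² × 810 m = 5646 km³; 5646 × (901/1029) = 4943 km³ of water.
Spread over 3.72×10^14 m² of ocean, Δh = 4.943×10^12 / 3.72×10^14 = 0.0133 m = 13.3 mm.

≈ 13.3 mm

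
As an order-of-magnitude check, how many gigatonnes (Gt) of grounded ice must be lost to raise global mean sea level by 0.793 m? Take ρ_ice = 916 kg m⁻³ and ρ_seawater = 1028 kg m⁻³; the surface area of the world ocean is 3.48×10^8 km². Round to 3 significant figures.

Required water volume = Δh × A = 0.793 m × 3.48×10^14 m² = 2.760×10^14 m³.
ρ_w = 1028 kg m⁻³, so the mass of water = 2.760×10^14 m³ × 1028 kg m⁻³ = 2.837×10^17 kg = 2.84×10^5 Gt (and the same mass of ice, by conservation).

≈ 2.84×10^5 Gt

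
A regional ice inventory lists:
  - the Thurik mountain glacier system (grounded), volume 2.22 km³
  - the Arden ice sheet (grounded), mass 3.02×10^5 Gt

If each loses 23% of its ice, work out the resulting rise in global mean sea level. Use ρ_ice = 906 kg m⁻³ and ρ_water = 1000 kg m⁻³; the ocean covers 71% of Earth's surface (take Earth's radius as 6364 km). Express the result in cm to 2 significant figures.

≈ 19 cm

Thurik: 0.23 × 2.22 km³ × (906/1000) = 0.4626 km³ of water.
Arden: 0.23 × 3.02×10^5 Gt = 6.946×10^16 kg; dividing by ρ_w = 1000 kg m⁻³ gives 6.946×10^13 m³ of water.
Total added water ≈ 6.946×10^13 m³ over 3.61×10^14 m² → Δh = 0.192 m = 19 cm.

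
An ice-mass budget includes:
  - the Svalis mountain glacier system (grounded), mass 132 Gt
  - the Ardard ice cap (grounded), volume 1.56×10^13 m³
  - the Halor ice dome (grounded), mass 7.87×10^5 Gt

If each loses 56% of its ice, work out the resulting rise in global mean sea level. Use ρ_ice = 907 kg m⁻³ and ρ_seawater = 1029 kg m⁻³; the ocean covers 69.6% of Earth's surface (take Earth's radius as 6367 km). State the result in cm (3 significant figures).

Svalis: 0.56 × 132 Gt = 7.392×10^13 kg; dividing by ρ_w = 1029 kg m⁻³ gives 7.184×10^10 m³ of water.
Ardard: 0.56 × 1.56×10^13 m³ × (907/1029) = 7.700×10^12 m³ of water.
Halor: 0.56 × 7.87×10^5 Gt = 4.407×10^17 kg; dividing by ρ_w = 1029 kg m⁻³ gives 4.283×10^14 m³ of water.
Total added water ≈ 4.361×10^14 m³ over 3.55×10^14 m² → Δh = 1.23 m = 123 cm.

≈ 123 cm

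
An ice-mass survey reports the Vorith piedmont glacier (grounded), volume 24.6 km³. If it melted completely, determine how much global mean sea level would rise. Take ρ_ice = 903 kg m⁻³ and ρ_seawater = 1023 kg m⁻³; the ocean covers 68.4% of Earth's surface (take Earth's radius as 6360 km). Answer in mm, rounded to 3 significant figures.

≈ 0.0625 mm

Vorith: 24.6 km³ × (903/1023) = 21.71 km³ of water.
Spread over 3.48×10^14 m² of ocean, Δh = 2.171×10^10 / 3.48×10^14 = 6.25×10^-5 m = 0.0625 mm.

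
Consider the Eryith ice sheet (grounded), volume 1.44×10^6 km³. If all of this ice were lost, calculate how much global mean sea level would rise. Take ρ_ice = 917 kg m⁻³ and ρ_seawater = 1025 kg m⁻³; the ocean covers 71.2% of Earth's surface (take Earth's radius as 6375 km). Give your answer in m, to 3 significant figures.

Eryith: 1.44×10^6 km³ × (917/1025) = 1.288×10^6 km³ of water.
Spread over 3.64×10^14 m² of ocean, Δh = 1.288×10^15 / 3.64×10^14 = 3.54 m.

≈ 3.54 m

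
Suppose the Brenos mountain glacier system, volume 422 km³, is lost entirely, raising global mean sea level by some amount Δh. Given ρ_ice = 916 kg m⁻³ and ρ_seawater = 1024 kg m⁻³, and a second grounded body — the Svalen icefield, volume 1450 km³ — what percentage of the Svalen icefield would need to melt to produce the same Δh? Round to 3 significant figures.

≈ 29.1 %

Equal sea-level rise means equal mass of meltwater, i.e. equal mass of ice lost.
Ice mass of Brenos: 3.866×10^14 kg; ice mass of Svalen: 1.328×10^15 kg.
Fraction required = 3.866×10^14 / 1.328×10^15 = 0.291 → 29.1 %.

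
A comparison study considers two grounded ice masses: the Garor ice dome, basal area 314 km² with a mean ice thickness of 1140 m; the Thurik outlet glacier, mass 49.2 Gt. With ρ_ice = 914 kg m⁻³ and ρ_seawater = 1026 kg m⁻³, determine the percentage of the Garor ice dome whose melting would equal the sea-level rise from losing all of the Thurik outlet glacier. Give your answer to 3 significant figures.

≈ 15.0 %

Equal sea-level rise means equal mass of meltwater, i.e. equal mass of ice lost.
Ice mass of Thurik: 4.920×10^13 kg; ice mass of Garor: 3.272×10^14 kg.
Fraction required = 4.920×10^13 / 3.272×10^14 = 0.150 → 15.0 %.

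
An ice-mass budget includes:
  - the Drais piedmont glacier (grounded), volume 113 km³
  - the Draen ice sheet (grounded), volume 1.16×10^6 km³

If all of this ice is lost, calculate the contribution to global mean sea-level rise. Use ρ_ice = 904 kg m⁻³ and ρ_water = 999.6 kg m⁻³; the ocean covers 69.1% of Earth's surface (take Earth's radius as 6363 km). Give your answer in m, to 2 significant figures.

≈ 3.0 m

Drais: 113 km³ × (904/999.6) = 102.2 km³ of water.
Draen: 1.16×10^6 km³ × (904/999.6) = 1.049×10^6 km³ of water.
Total added water ≈ 1.049×10^15 m³ over 3.52×10^14 m² → Δh = 2.98 m.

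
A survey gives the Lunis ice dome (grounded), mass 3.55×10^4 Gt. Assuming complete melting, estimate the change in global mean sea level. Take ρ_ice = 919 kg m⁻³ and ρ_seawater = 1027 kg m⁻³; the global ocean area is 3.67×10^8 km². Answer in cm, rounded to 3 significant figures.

Lunis: 3.55×10^4 Gt = 3.550×10^16 kg; dividing by ρ_w = 1027 kg m⁻³ gives 3.457×10^13 m³ of water.
Spread over 3.67×10^14 m² of ocean, Δh = 3.457×10^13 / 3.67×10^14 = 0.0942 m = 9.42 cm.

≈ 9.42 cm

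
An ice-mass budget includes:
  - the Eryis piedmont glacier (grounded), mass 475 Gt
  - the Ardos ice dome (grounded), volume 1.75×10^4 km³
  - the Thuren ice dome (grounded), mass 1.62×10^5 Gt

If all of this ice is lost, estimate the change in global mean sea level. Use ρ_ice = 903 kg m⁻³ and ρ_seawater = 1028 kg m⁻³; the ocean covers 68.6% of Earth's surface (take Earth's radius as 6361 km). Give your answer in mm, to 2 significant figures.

Eryis: 475 Gt = 4.750×10^14 kg; dividing by ρ_w = 1028 kg m⁻³ gives 4.621×10^11 m³ of water.
Ardos: 1.75×10^4 km³ × (903/1028) = 1.537×10^4 km³ of water.
Thuren: 1.62×10^5 Gt = 1.620×10^17 kg; dividing by ρ_w = 1028 kg m⁻³ gives 1.576×10^14 m³ of water.
Total added water ≈ 1.734×10^14 m³ over 3.49×10^14 m² → Δh = 0.497 m = 500 mm.

≈ 500 mm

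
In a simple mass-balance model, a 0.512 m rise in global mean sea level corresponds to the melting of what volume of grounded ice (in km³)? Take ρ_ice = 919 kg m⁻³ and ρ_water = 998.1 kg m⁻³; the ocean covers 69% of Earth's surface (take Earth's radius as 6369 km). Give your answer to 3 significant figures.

≈ 1.96×10^5 km³

Required water volume = Δh × A = 0.512 m × 3.52×10^14 m² = 1.801×10^14 m³ = 1.801×10^5 km³.
Ice volume = water volume × ρ_w/ρ_ice = 1.801×10^5 × 998.1/919 = 1.96×10^5 km³.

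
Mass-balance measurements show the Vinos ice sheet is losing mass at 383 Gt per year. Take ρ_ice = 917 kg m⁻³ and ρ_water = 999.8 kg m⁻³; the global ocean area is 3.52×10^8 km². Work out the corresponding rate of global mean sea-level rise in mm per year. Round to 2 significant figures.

ρ_w = 999.8 kg m⁻³. Annual water volume added = 383 Gt / ρ_w = 3.830×10^14 kg / 999.8 kg m⁻³ = 3.831×10^11 m³.
Δh per year = 3.831×10^11 / 3.52×10^14 = 1.09×10^-3 m = 1.1 mm.

≈ 1.1 mm/yr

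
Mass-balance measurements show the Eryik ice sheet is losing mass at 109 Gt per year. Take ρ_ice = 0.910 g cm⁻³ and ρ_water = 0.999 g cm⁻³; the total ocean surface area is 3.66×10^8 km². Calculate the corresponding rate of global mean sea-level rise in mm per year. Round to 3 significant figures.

≈ 0.298 mm/yr

ρ_w = 0.999 g cm⁻³ = 999 kg m⁻³. Annual water volume added = 109 Gt / ρ_w = 1.090×10^14 kg / 999 kg m⁻³ = 1.091×10^11 m³.
Δh per year = 1.091×10^11 / 3.66×10^14 = 2.98×10^-4 m = 0.298 mm.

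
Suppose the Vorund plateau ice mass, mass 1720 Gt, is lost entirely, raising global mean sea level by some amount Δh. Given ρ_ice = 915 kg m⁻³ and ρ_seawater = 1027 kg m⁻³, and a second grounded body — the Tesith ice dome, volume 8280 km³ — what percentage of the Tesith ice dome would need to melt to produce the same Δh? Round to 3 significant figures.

≈ 22.7 %

Equal sea-level rise means equal mass of meltwater, i.e. equal mass of ice lost.
Ice mass of Vorund: 1.720×10^15 kg; ice mass of Tesith: 7.576×10^15 kg.
Fraction required = 1.720×10^15 / 7.576×10^15 = 0.227 → 22.7 %.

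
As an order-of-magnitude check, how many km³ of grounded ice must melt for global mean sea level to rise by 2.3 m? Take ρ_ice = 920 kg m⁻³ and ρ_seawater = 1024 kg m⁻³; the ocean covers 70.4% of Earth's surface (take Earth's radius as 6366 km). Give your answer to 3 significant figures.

Required water volume = Δh × A = 2.3 m × 3.59×10^14 m² = 8.246×10^14 m³ = 8.246×10^5 km³.
Ice volume = water volume × ρ_w/ρ_ice = 8.246×10^5 × 1024/920 = 9.18×10^5 km³.

≈ 9.18×10^5 km³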